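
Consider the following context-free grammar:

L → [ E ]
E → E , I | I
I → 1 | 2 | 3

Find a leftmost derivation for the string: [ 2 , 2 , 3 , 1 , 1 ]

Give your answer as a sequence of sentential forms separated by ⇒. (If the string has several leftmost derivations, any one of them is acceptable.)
Start with L.
Step 1: the leftmost non-terminal is L; apply L → [ E ]:  [ E ]
Step 2: the leftmost non-terminal is E; apply E → E , I:  [ E , I ]
Step 3: the leftmost non-terminal is E; apply E → E , I:  [ E , I , I ]
Step 4: the leftmost non-terminal is E; apply E → E , I:  [ E , I , I , I ]
Step 5: the leftmost non-terminal is E; apply E → E , I:  [ E , I , I , I , I ]
Step 6: the leftmost non-terminal is E; apply E → I:  [ I , I , I , I , I ]
Step 7: the leftmost non-terminal is I; apply I → 2:  [ 2 , I , I , I , I ]
Step 8: the leftmost non-terminal is I; apply I → 2:  [ 2 , 2 , I , I , I ]
Step 9: the leftmost non-terminal is I; apply I → 3:  [ 2 , 2 , 3 , I , I ]
Step 10: the leftmost non-terminal is I; apply I → 1:  [ 2 , 2 , 3 , 1 , I ]
Step 11: the leftmost non-terminal is I; apply I → 1:  [ 2 , 2 , 3 , 1 , 1 ]

Final answer: L ⇒ [ E ] ⇒ [ E , I ] ⇒ [ E , I , I ] ⇒ [ E , I , I , I ] ⇒ [ E , I , I , I , I ] ⇒ [ I , I , I , I , I ] ⇒ [ 2 , I , I , I , I ] ⇒ [ 2 , 2 , I , I , I ] ⇒ [ 2 , 2 , 3 , I , I ] ⇒ [ 2 , 2 , 3 , 1 , I ] ⇒ [ 2 , 2 , 3 , 1 , 1 ]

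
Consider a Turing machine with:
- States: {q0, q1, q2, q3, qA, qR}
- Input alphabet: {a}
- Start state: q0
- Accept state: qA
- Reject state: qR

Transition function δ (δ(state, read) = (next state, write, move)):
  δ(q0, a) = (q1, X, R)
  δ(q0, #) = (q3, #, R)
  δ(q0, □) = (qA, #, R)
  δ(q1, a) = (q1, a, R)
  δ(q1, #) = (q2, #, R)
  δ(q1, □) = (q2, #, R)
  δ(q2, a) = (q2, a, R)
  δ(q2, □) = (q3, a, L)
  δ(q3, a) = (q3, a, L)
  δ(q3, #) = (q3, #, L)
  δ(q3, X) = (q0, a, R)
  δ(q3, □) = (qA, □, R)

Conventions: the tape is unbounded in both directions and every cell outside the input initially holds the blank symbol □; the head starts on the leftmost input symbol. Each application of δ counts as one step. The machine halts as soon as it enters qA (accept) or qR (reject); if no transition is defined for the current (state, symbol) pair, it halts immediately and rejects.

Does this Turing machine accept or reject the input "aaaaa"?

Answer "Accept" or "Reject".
Trace (configuration after each step, as tape_left[state]tape_right with head position):
Step 0: [q0]aaaaa (head at position 0)
Step 1: X[q1]aaaa (head 1)
Step 2: Xa[q1]aaa (head 2)
Step 3: Xaa[q1]aa (head 3)
Step 4: Xaaa[q1]a (head 4)
Step 5: Xaaaa[q1]□ (head 5)
Step 6: Xaaaa#[q2]□ (head 6)
Step 7: Xaaaa[q3]#a (head 5)
Step 8: Xaaa[q3]a#a (head 4)
Step 9: Xaa[q3]aa#a (head 3)
Step 10: Xa[q3]aaa#a (head 2)
Step 11: X[q3]aaaa#a (head 1)
Step 12: [q3]Xaaaa#a (head 0)
Step 13: a[q0]aaaa#a (head 1)
Step 14: aX[q1]aaa#a (head 2)
Step 15: aXa[q1]aa#a (head 3)
Step 16: aXaa[q1]a#a (head 4)
Step 17: aXaaa[q1]#a (head 5)
Step 18: aXaaa#[q2]a (head 6)
Step 19: aXaaa#a[q2]□ (head 7)
Step 20: aXaaa#[q3]aa (head 6)
Step 21: aXaaa[q3]#aa (head 5)
Step 22: aXaa[q3]a#aa (head 4)
Step 23: aXa[q3]aa#aa (head 3)
Step 24: aX[q3]aaa#aa (head 2)
Step 25: a[q3]Xaaa#aa (head 1)
Step 26: aa[q0]aaa#aa (head 2)
Step 27: aaX[q1]aa#aa (head 3)
Step 28: aaXa[q1]a#aa (head 4)
Step 29: aaXaa[q1]#aa (head 5)
Step 30: aaXaa#[q2]aa (head 6)
Step 31: aaXaa#a[q2]a (head 7)
Step 32: aaXaa#aa[q2]□ (head 8)
Step 33: aaXaa#a[q3]aa (head 7)
Step 34: aaXaa#[q3]aaa (head 6)
Step 35: aaXaa[q3]#aaa (head 5)
Step 36: aaXa[q3]a#aaa (head 4)
Step 37: aaX[q3]aa#aaa (head 3)
Step 38: aa[q3]Xaa#aaa (head 2)
Step 39: aaa[q0]aa#aaa (head 3)
Step 40: aaaX[q1]a#aaa (head 4)
Step 41: aaaXa[q1]#aaa (head 5)
Step 42: aaaXa#[q2]aaa (head 6)
Step 43: aaaXa#a[q2]aa (head 7)
Step 44: aaaXa#aa[q2]a (head 8)
Step 45: aaaXa#aaa[q2]□ (head 9)
Step 46: aaaXa#aa[q3]aa (head 8)
Step 47: aaaXa#a[q3]aaa (head 7)
Step 48: aaaXa#[q3]aaaa (head 6)
Step 49: aaaXa[q3]#aaaa (head 5)
Step 50: aaaX[q3]a#aaaa (head 4)
Step 51: aaa[q3]Xa#aaaa (head 3)
Step 52: aaaa[q0]a#aaaa (head 4)
Step 53: aaaaX[q1]#aaaa (head 5)
Step 54: aaaaX#[q2]aaaa (head 6)
Step 55: aaaaX#a[q2]aaa (head 7)
Step 56: aaaaX#aa[q2]aa (head 8)
Step 57: aaaaX#aaa[q2]a (head 9)
Step 58: aaaaX#aaaa[q2]□ (head 10)
Step 59: aaaaX#aaa[q3]aa (head 9)
Step 60: aaaaX#aa[q3]aaa (head 8)
Step 61: aaaaX#a[q3]aaaa (head 7)
Step 62: aaaaX#[q3]aaaaa (head 6)
Step 63: aaaaX[q3]#aaaaa (head 5)
Step 64: aaaa[q3]X#aaaaa (head 4)
Step 65: aaaaa[q0]#aaaaa (head 5)
Step 66: aaaaa#[q3]aaaaa (head 6)
Step 67: aaaaa[q3]#aaaaa (head 5)
Step 68: aaaa[q3]a#aaaaa (head 4)
Step 69: aaa[q3]aa#aaaaa (head 3)
Step 70: aa[q3]aaa#aaaaa (head 2)
Step 71: a[q3]aaaa#aaaaa (head 1)
Step 72: [q3]aaaaa#aaaaa (head 0)
Step 73: [q3]□aaaaa#aaaaa (head -1)
Step 74: □[qA]aaaaa#aaaaa (head 0)
The machine is in qA, so it halts and accepts.

Final answer: Accept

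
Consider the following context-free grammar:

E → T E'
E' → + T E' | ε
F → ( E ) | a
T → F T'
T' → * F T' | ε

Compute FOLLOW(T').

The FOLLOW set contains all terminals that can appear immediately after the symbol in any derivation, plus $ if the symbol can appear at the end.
Useful FIRST sets: FIRST(E') = {+, ε}, FIRST(T') = {*, ε} (both E' and T' are nullable).
FOLLOW(E): E is the start symbol → $; E appears in F → ( E ) followed by ')' → FOLLOW(E) = {), $}.
FOLLOW(E'): E' appears at the right end of E → T E' and of E' → + T E', so FOLLOW(E') ⊇ FOLLOW(E) (the second occurrence adds nothing new). FOLLOW(E') = {), $}.
FOLLOW(T): in E → T E' and E' → + T E', T is followed by E': add FIRST(E') minus ε = {+}; since E' is nullable, also add FOLLOW(E) and FOLLOW(E') = {), $}. FOLLOW(T) = {+, ), $}.
FOLLOW(T'): T' appears at the right end of T → F T' and of T' → * F T', so FOLLOW(T') = FOLLOW(T) = {+, ), $}.

Final answer: {$, ), +}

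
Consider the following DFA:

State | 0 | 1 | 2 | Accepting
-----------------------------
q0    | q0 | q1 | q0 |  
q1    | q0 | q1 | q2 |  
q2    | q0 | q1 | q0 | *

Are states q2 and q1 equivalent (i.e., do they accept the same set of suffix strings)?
Try the suffix ε (the empty string).
From q2: q2 — accepting.
From q1: q1 — not accepting.
The two states disagree on this suffix, so they are not equivalent.

Final answer: No. Distinguishing string: ε (the empty string) - accepted from q2 but not from q1.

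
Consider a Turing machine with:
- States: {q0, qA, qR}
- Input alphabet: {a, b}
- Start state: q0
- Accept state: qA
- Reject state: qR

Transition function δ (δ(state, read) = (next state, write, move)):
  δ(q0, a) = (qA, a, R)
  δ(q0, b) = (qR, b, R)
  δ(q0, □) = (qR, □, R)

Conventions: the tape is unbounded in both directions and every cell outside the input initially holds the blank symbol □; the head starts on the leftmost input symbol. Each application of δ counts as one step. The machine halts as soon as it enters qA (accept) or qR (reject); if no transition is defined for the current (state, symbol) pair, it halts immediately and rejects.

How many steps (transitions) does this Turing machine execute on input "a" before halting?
Step 0: [q0]a (head at position 0)
Step 1: δ(q0, a) = (qA, a, R)  ⊢  a[qA]□ (head at position 1)
The machine is in qA, so it halts and accepts.
Number of transitions executed: 1.

Final answer: 1 steps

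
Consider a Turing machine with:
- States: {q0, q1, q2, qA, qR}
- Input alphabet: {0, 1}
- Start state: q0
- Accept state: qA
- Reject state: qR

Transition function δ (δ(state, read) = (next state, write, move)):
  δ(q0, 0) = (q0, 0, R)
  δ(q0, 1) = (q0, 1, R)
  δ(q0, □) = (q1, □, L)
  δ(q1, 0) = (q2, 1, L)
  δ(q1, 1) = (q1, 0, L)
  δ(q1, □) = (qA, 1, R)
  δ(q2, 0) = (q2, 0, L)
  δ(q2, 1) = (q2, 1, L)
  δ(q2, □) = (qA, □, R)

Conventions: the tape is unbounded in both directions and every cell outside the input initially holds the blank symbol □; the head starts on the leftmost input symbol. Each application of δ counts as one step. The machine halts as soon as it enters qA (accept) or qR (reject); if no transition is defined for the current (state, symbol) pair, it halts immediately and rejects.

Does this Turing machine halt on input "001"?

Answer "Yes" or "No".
Step 0: [q0]001 (head at position 0)
Step 1: δ(q0, 0) = (q0, 0, R)  ⊢  0[q0]01 (head at position 1)
Step 2: δ(q0, 0) = (q0, 0, R)  ⊢  00[q0]1 (head at position 2)
Step 3: δ(q0, 1) = (q0, 1, R)  ⊢  001[q0]□ (head at position 3)
Step 4: δ(q0, □) = (q1, □, L)  ⊢  00[q1]1□ (head at position 2)
Step 5: δ(q1, 1) = (q1, 0, L)  ⊢  0[q1]00□ (head at position 1)
Step 6: δ(q1, 0) = (q2, 1, L)  ⊢  [q2]010□ (head at position 0)
Step 7: δ(q2, 0) = (q2, 0, L)  ⊢  [q2]□010□ (head at position -1)
Step 8: δ(q2, □) = (qA, □, R)  ⊢  □[qA]010□ (head at position 0)
The machine is in qA, so it halts and accepts.
It halts after 8 steps.

Final answer: Yes - halts after 8 steps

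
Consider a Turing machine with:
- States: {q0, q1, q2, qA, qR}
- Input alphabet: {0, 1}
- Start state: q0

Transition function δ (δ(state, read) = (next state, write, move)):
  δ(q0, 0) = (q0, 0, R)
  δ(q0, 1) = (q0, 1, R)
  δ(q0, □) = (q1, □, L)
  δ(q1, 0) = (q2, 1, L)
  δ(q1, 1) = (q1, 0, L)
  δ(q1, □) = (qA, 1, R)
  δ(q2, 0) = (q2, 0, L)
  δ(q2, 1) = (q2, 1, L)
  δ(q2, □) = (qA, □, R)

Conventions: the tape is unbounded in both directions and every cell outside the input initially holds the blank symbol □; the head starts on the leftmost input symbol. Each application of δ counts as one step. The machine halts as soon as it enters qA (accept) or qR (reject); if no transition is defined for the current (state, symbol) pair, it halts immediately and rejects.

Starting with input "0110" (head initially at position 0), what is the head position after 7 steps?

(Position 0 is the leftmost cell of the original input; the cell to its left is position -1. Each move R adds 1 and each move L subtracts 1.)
Step 0: [q0]0110 (head at position 0)
Step 1: δ(q0, 0) = (q0, 0, R)  ⊢  0[q0]110 (head at position 1)
Step 2: δ(q0, 1) = (q0, 1, R)  ⊢  01[q0]10 (head at position 2)
Step 3: δ(q0, 1) = (q0, 1, R)  ⊢  011[q0]0 (head at position 3)
Step 4: δ(q0, 0) = (q0, 0, R)  ⊢  0110[q0]□ (head at position 4)
Step 5: δ(q0, □) = (q1, □, L)  ⊢  011[q1]0□ (head at position 3)
Step 6: δ(q1, 0) = (q2, 1, L)  ⊢  01[q2]11□ (head at position 2)
Step 7: δ(q2, 1) = (q2, 1, L)  ⊢  0[q2]111□ (head at position 1)
Head position after 7 steps: 1

Final answer: Position 1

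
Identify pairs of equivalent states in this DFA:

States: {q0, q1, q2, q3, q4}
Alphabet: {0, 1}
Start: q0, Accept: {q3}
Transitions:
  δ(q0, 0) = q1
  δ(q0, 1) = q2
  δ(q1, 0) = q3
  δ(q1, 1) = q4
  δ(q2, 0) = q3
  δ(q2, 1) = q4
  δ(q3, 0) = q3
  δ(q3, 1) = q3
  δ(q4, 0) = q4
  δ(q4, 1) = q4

Using the table-filling algorithm:
Round 0 – mark pairs where exactly one state is accepting: (q0,q3), (q1,q3), (q2,q3), (q3,q4)
Round 1 – newly marked: (q0,q1) [on 0: q1 vs q3, already marked]; (q0,q2) [on 0: q1 vs q3, already marked]; (q1,q4) [on 0: q3 vs q4, already marked]; (q2,q4) [on 0: q3 vs q4, already marked]
Round 2 – newly marked: (q0,q4) [on 0: q1 vs q4, already marked]
No further pairs can be marked.
(q1, q2) unmarked: δ(q1,0)=q3, δ(q2,0)=q3; δ(q1,1)=q4, δ(q2,1)=q4 → equivalent
Equivalent pairs: (q1, q2)

Final answer: Equivalent pairs: (q1, q2)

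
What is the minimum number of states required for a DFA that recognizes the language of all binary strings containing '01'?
Language: binary strings containing '01'
Lower bound (Myhill–Nerode): the prefixes ε, 0, 01 are pairwise distinguishable:
  ε vs 01: suffix ε distinguishes them (ε is rejected, 01 is accepted)
  0 vs 01: suffix ε distinguishes them (0 is rejected, 01 is accepted)
  ε vs 0: suffix 1 distinguishes them (ε·1 = 1 is rejected, 0·1 = 01 is accepted)
So any DFA needs at least 3 states.
Upper bound: a DFA with 3 states exists (one state per class above: 'no progress', 'last symbol 0', and 'seen 01' (accepting sink)).
Minimum states: 3

Final answer: 3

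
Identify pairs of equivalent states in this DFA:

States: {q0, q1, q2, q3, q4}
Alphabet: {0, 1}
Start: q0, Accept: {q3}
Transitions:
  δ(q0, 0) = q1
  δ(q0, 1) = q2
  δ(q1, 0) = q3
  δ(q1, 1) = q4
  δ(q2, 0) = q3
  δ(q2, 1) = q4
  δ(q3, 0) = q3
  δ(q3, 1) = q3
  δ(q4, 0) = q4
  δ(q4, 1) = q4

Using the table-filling algorithm:
Round 0 – mark pairs where exactly one state is accepting: (q0,q3), (q1,q3), (q2,q3), (q3,q4)
Round 1 – newly marked: (q0,q1) [on 0: q1 vs q3, already marked]; (q0,q2) [on 0: q1 vs q3, already marked]; (q1,q4) [on 0: q3 vs q4, already marked]; (q2,q4) [on 0: q3 vs q4, already marked]
Round 2 – newly marked: (q0,q4) [on 0: q1 vs q4, already marked]
No further pairs can be marked.
(q1, q2) unmarked: δ(q1,0)=q3, δ(q2,0)=q3; δ(q1,1)=q4, δ(q2,1)=q4 → equivalent
Equivalent pairs: (q1, q2)

Final answer: Equivalent pairs: (q1, q2)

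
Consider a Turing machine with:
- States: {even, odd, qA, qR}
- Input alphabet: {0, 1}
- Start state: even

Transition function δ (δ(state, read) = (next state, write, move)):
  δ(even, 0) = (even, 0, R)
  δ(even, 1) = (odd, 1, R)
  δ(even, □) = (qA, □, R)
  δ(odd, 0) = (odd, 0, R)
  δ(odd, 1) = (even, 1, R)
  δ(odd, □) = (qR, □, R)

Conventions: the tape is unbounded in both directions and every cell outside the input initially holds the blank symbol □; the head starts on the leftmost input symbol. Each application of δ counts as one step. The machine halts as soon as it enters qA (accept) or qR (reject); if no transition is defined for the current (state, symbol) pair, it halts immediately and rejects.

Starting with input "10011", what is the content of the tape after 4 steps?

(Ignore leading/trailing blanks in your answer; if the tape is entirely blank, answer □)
Step 0: [even]10011 (head at position 0)
Step 1: δ(even, 1) = (odd, 1, R)  ⊢  1[odd]0011 (head at position 1)
Step 2: δ(odd, 0) = (odd, 0, R)  ⊢  10[odd]011 (head at position 2)
Step 3: δ(odd, 0) = (odd, 0, R)  ⊢  100[odd]11 (head at position 3)
Step 4: δ(odd, 1) = (even, 1, R)  ⊢  1001[even]1 (head at position 4)
Tape after 4 steps (ignoring surrounding blanks): 10011

Final answer: Tape: 10011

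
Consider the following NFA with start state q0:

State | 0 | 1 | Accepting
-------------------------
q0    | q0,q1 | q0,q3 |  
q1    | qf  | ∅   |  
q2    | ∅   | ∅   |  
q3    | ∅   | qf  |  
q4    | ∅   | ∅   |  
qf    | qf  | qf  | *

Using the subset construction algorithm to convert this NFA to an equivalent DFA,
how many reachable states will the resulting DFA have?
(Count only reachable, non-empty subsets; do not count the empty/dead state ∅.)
Start subset: {q0}
{q0}: on 0 → {q0, q1}, on 1 → {q0, q3}
{q0, q1}: on 0 → {q0, q1, qf}, on 1 → {q0, q3}
{q0, q3}: on 0 → {q0, q1}, on 1 → {q0, q3, qf}
{q0, q1, qf}: on 0 → {q0, q1, qf}, on 1 → {q0, q3, qf}
{q0, q3, qf}: on 0 → {q0, q1, qf}, on 1 → {q0, q3, qf}
Reachable non-empty subsets: {q0}, {q0, q1}, {q0, q3}, {q0, q1, qf}, {q0, q3, qf} — 5 in total.

Final answer: 5 states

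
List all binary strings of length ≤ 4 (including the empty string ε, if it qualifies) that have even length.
Checking every binary string of length 0 to 4:
  Length 0: accepted: ε | rejected: (none)
  Length 1: accepted: (none) | rejected: 0, 1
  Length 2: accepted: 00, 01, 10, 11 | rejected: (none)
  Length 3: accepted: (none) | rejected: 000, 001, 010, 011, 100, 101, 110, 111
  Length 4: accepted: 0000, 0001, 0010, 0011, 0100, 0101, 0110, 0111, 1000, 1001, 1010, 1011, 1100, 1101, 1110, 1111 | rejected: (none)
Total: 21 string(s).

Final answer: ε, 00, 01, 10, 11, 0000, 0001, 0010, 0011, 0100, 0101, 0110, 0111, 1000, 1001, 1010, 1011, 1100, 1101, 1110, 1111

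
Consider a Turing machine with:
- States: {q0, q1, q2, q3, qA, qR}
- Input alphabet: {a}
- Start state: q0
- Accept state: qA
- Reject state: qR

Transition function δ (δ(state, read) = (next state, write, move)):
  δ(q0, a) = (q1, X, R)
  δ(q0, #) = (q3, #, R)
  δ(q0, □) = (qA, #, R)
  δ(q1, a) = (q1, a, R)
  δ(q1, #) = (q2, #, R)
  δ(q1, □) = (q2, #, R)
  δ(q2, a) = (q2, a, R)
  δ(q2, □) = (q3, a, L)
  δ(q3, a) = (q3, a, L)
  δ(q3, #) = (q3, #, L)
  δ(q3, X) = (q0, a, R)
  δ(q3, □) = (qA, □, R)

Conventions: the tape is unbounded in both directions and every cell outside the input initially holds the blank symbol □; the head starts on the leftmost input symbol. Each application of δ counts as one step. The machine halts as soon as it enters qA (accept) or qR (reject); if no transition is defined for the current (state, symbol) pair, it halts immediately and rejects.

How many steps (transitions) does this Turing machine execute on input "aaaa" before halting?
Trace (configuration after each step, as tape_left[state]tape_right with head position):
Step 0: [q0]aaaa (head at position 0)
Step 1: X[q1]aaa (head 1)
Step 2: Xa[q1]aa (head 2)
Step 3: Xaa[q1]a (head 3)
Step 4: Xaaa[q1]□ (head 4)
Step 5: Xaaa#[q2]□ (head 5)
Step 6: Xaaa[q3]#a (head 4)
Step 7: Xaa[q3]a#a (head 3)
Step 8: Xa[q3]aa#a (head 2)
Step 9: X[q3]aaa#a (head 1)
Step 10: [q3]Xaaa#a (head 0)
Step 11: a[q0]aaa#a (head 1)
Step 12: aX[q1]aa#a (head 2)
Step 13: aXa[q1]a#a (head 3)
Step 14: aXaa[q1]#a (head 4)
Step 15: aXaa#[q2]a (head 5)
Step 16: aXaa#a[q2]□ (head 6)
Step 17: aXaa#[q3]aa (head 5)
Step 18: aXaa[q3]#aa (head 4)
Step 19: aXa[q3]a#aa (head 3)
Step 20: aX[q3]aa#aa (head 2)
Step 21: a[q3]Xaa#aa (head 1)
Step 22: aa[q0]aa#aa (head 2)
Step 23: aaX[q1]a#aa (head 3)
Step 24: aaXa[q1]#aa (head 4)
Step 25: aaXa#[q2]aa (head 5)
Step 26: aaXa#a[q2]a (head 6)
Step 27: aaXa#aa[q2]□ (head 7)
Step 28: aaXa#a[q3]aa (head 6)
Step 29: aaXa#[q3]aaa (head 5)
Step 30: aaXa[q3]#aaa (head 4)
Step 31: aaX[q3]a#aaa (head 3)
Step 32: aa[q3]Xa#aaa (head 2)
Step 33: aaa[q0]a#aaa (head 3)
Step 34: aaaX[q1]#aaa (head 4)
Step 35: aaaX#[q2]aaa (head 5)
Step 36: aaaX#a[q2]aa (head 6)
Step 37: aaaX#aa[q2]a (head 7)
Step 38: aaaX#aaa[q2]□ (head 8)
Step 39: aaaX#aa[q3]aa (head 7)
Step 40: aaaX#a[q3]aaa (head 6)
Step 41: aaaX#[q3]aaaa (head 5)
Step 42: aaaX[q3]#aaaa (head 4)
Step 43: aaa[q3]X#aaaa (head 3)
Step 44: aaaa[q0]#aaaa (head 4)
Step 45: aaaa#[q3]aaaa (head 5)
Step 46: aaaa[q3]#aaaa (head 4)
Step 47: aaa[q3]a#aaaa (head 3)
Step 48: aa[q3]aa#aaaa (head 2)
Step 49: a[q3]aaa#aaaa (head 1)
Step 50: [q3]aaaa#aaaa (head 0)
Step 51: [q3]□aaaa#aaaa (head -1)
Step 52: □[qA]aaaa#aaaa (head 0)
The machine is in qA, so it halts and accepts.
Number of transitions executed: 52.

Final answer: 52 steps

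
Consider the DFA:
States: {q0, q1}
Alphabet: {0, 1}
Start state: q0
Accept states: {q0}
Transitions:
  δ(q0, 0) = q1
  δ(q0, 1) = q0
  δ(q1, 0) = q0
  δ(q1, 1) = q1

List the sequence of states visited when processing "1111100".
Starting at q0
Read '1': q0 -> q0
Read '1': q0 -> q0
Read '1': q0 -> q0
Read '1': q0 -> q0
Read '1': q0 -> q0
Read '0': q0 -> q1
Read '0': q1 -> q0

Final answer: q0 -> q0 -> q0 -> q0 -> q0 -> q0 -> q1 -> q0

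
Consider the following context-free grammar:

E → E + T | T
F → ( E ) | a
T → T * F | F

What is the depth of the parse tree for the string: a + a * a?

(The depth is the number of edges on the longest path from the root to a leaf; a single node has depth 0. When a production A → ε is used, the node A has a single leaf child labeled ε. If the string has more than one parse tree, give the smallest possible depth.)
The grammar is unambiguous; the parse tree of a + a * a is:
E → E + T at the root (depth 0).
  Left E (depth 1) → T (2) → F (3) → a (4).
  Right T (depth 1) → T * F; that T (2) → F (3) → a (4); F (2) → a (3).
The longest root-to-leaf paths have 4 edges.
Depth = 4.

Final answer: 4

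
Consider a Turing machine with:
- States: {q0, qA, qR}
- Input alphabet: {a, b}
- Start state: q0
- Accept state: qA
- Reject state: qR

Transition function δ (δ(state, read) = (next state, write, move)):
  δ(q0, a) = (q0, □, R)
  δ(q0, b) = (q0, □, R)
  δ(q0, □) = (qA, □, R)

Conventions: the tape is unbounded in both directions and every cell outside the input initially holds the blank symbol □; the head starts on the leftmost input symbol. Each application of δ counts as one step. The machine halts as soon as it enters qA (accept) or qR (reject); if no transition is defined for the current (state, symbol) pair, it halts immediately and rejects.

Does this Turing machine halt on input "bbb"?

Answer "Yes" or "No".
Step 0: [q0]bbb (head at position 0)
Step 1: δ(q0, b) = (q0, □, R)  ⊢  □[q0]bb (head at position 1)
Step 2: δ(q0, b) = (q0, □, R)  ⊢  □□[q0]b (head at position 2)
Step 3: δ(q0, b) = (q0, □, R)  ⊢  □□□[q0]□ (head at position 3)
Step 4: δ(q0, □) = (qA, □, R)  ⊢  □□□□[qA]□ (head at position 4)
The machine is in qA, so it halts and accepts.
It halts after 4 steps.

Final answer: Yes - halts after 4 steps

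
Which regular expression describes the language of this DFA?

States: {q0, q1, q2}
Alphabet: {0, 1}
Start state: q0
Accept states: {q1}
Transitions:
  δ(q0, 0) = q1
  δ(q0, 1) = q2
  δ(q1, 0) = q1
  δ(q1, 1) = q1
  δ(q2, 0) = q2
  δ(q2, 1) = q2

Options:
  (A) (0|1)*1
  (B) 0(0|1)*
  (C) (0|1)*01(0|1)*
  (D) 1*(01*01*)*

Testing sample strings against the DFA:
  '101' -> rejected
  '1000' -> rejected
  '1011' -> rejected
  '11' -> rejected
Checking each option for a counterexample:
  (A) (0|1)*1: '0' is accepted by the DFA but does not match the regex → eliminated
  (B) 0(0|1)*: agrees with the DFA on all strings of length ≤ 4
  (C) (0|1)*01(0|1)*: '0' is accepted by the DFA but does not match the regex → eliminated
  (D) 1*(01*01*)*: ε is rejected by the DFA but matches the regex → eliminated
Only (B) 0(0|1)* is consistent with the DFA.

Final answer: (B) 0(0|1)*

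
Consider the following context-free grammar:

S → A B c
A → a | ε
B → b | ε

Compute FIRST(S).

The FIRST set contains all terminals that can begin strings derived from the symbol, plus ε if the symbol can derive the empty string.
FIRST(A) = {a, ε} (A → a | ε) and FIRST(B) = {b, ε} (B → b | ε).
For S → A B c: add FIRST(A) minus ε = {a}; A is nullable, so also add FIRST(B) minus ε = {b}; B is nullable too, so also add FIRST(c) = {c}. The terminal c is never erased, so S is not nullable and ε is not included.
FIRST(S) = {a, b, c}.

Final answer: {a, b, c}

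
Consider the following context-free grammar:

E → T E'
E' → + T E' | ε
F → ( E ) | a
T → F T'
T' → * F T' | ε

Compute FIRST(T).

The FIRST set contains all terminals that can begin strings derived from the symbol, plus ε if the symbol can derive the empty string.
FIRST(F): F → ( E ) contributes '(' and F → a contributes 'a', so FIRST(F) = {(, a}. F is not nullable.
FIRST(T): T → F T' begins with F, and F is not nullable, so FIRST(T) = FIRST(F) = {(, a}.

Final answer: {(, a}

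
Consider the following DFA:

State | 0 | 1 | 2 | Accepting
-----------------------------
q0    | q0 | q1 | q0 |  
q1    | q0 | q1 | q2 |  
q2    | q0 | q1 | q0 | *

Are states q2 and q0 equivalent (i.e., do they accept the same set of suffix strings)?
Try the suffix ε (the empty string).
From q2: q2 — accepting.
From q0: q0 — not accepting.
The two states disagree on this suffix, so they are not equivalent.

Final answer: No. Distinguishing string: ε (the empty string) - accepted from q2 but not from q0.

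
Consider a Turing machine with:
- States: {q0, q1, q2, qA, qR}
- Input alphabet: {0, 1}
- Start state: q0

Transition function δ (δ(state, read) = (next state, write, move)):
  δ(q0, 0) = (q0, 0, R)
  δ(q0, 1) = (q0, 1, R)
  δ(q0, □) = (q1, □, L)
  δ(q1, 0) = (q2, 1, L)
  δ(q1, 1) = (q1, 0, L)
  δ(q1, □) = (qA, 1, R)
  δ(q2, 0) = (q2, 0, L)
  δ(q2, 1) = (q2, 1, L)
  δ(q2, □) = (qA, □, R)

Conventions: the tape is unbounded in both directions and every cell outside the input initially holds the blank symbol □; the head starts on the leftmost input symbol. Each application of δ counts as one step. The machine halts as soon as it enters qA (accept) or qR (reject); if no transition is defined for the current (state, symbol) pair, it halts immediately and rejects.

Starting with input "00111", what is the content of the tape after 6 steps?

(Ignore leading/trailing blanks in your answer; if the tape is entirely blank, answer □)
Step 0: [q0]00111 (head at position 0)
Step 1: δ(q0, 0) = (q0, 0, R)  ⊢  0[q0]0111 (head at position 1)
Step 2: δ(q0, 0) = (q0, 0, R)  ⊢  00[q0]111 (head at position 2)
Step 3: δ(q0, 1) = (q0, 1, R)  ⊢  001[q0]11 (head at position 3)
Step 4: δ(q0, 1) = (q0, 1, R)  ⊢  0011[q0]1 (head at position 4)
Step 5: δ(q0, 1) = (q0, 1, R)  ⊢  00111[q0]□ (head at position 5)
Step 6: δ(q0, □) = (q1, □, L)  ⊢  0011[q1]1□ (head at position 4)
Tape after 6 steps (ignoring surrounding blanks): 00111

Final answer: Tape: 00111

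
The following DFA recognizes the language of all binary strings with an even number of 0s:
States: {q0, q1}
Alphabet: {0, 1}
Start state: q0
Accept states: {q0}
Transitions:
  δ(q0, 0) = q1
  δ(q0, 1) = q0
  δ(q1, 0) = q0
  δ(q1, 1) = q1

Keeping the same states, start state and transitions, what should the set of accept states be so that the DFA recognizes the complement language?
The DFA is complete (every state has a transition on every symbol), so the complement
is recognized by the same DFA with accepting and non-accepting states swapped.
Original accept states: {q0}
Complement accept states = All states - Original accept states
= {q0, q1} - {q0}
= {q1}
Complement language: strings with an ODD number of 0s

Final answer: {q1}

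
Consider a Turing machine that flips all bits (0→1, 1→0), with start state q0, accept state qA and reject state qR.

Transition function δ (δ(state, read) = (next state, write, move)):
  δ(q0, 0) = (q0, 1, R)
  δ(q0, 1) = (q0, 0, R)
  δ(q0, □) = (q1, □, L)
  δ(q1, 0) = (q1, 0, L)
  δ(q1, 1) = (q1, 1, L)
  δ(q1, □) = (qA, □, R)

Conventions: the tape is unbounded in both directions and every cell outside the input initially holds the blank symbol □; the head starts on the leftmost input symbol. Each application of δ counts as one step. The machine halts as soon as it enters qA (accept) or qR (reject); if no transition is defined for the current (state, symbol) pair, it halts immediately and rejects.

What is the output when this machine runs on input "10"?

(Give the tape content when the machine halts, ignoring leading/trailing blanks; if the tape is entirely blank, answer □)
Step 0: [q0]10 (head at position 0)
Step 1: δ(q0, 1) = (q0, 0, R)  ⊢  0[q0]0 (head at position 1)
Step 2: δ(q0, 0) = (q0, 1, R)  ⊢  01[q0]□ (head at position 2)
Step 3: δ(q0, □) = (q1, □, L)  ⊢  0[q1]1□ (head at position 1)
Step 4: δ(q1, 1) = (q1, 1, L)  ⊢  [q1]01□ (head at position 0)
Step 5: δ(q1, 0) = (q1, 0, L)  ⊢  [q1]□01□ (head at position -1)
Step 6: δ(q1, □) = (qA, □, R)  ⊢  □[qA]01□ (head at position 0)
The machine is in qA, so it halts and accepts.
Tape content when halted (ignoring surrounding blanks): 01

Final answer: Output: 01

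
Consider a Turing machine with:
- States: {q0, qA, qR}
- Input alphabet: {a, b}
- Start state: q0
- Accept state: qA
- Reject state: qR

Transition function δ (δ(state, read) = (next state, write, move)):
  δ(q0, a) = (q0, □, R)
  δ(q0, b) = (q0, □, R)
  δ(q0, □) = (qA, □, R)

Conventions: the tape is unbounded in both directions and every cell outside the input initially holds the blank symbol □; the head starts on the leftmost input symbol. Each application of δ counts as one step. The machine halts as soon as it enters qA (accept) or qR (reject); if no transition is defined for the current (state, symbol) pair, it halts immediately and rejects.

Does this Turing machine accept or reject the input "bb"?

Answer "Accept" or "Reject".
Step 0: [q0]bb (head at position 0)
Step 1: δ(q0, b) = (q0, □, R)  ⊢  □[q0]b (head at position 1)
Step 2: δ(q0, b) = (q0, □, R)  ⊢  □□[q0]□ (head at position 2)
Step 3: δ(q0, □) = (qA, □, R)  ⊢  □□□[qA]□ (head at position 3)
The machine is in qA, so it halts and accepts.

Final answer: Accept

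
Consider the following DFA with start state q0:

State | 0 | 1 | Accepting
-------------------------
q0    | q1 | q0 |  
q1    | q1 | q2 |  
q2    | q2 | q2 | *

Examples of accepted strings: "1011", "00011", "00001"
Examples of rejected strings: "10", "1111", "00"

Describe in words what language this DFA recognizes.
binary strings containing '01' as a substring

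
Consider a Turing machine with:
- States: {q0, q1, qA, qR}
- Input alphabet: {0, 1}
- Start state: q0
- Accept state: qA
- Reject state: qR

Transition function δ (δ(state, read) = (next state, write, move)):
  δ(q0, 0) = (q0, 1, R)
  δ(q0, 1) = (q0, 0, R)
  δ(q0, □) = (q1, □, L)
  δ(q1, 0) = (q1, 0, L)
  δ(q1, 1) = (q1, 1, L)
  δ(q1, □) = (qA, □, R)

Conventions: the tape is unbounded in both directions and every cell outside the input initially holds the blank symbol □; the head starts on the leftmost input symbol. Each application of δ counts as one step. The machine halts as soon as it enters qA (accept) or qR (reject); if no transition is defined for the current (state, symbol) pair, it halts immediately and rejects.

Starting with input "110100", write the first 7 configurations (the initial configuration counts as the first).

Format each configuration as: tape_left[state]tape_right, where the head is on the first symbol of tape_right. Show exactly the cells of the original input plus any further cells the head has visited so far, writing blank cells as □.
Step 0: [q0]110100 (head at position 0)
Step 1: δ(q0, 1) = (q0, 0, R)  ⊢  0[q0]10100 (head at position 1)
Step 2: δ(q0, 1) = (q0, 0, R)  ⊢  00[q0]0100 (head at position 2)
Step 3: δ(q0, 0) = (q0, 1, R)  ⊢  001[q0]100 (head at position 3)
Step 4: δ(q0, 1) = (q0, 0, R)  ⊢  0010[q0]00 (head at position 4)
Step 5: δ(q0, 0) = (q0, 1, R)  ⊢  00101[q0]0 (head at position 5)
Step 6: δ(q0, 0) = (q0, 1, R)  ⊢  001011[q0]□ (head at position 6)

Final answer: [q0]110100 ⊢ 0[q0]10100 ⊢ 00[q0]0100 ⊢ 001[q0]100 ⊢ 0010[q0]00 ⊢ 00101[q0]0 ⊢ 001011[q0]□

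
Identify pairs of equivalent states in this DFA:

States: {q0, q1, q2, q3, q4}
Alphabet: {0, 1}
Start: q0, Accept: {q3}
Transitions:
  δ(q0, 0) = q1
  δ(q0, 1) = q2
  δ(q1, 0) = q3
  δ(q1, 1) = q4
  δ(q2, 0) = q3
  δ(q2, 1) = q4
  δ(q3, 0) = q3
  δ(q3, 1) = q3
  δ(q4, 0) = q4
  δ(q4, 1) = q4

Using the table-filling algorithm:
Round 0 – mark pairs where exactly one state is accepting: (q0,q3), (q1,q3), (q2,q3), (q3,q4)
Round 1 – newly marked: (q0,q1) [on 0: q1 vs q3, already marked]; (q0,q2) [on 0: q1 vs q3, already marked]; (q1,q4) [on 0: q3 vs q4, already marked]; (q2,q4) [on 0: q3 vs q4, already marked]
Round 2 – newly marked: (q0,q4) [on 0: q1 vs q4, already marked]
No further pairs can be marked.
(q1, q2) unmarked: δ(q1,0)=q3, δ(q2,0)=q3; δ(q1,1)=q4, δ(q2,1)=q4 → equivalent
Equivalent pairs: (q1, q2)

Final answer: Equivalent pairs: (q1, q2)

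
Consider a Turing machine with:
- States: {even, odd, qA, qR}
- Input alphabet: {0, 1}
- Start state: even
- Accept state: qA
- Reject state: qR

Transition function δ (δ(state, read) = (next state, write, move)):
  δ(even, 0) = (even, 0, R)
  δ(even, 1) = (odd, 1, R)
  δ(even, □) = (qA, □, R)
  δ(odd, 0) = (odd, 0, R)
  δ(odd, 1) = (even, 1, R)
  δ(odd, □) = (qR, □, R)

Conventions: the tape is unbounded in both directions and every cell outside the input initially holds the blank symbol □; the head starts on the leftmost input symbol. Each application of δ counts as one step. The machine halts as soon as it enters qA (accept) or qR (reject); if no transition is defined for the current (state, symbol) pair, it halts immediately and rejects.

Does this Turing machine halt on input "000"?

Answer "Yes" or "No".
Step 0: [even]000 (head at position 0)
Step 1: δ(even, 0) = (even, 0, R)  ⊢  0[even]00 (head at position 1)
Step 2: δ(even, 0) = (even, 0, R)  ⊢  00[even]0 (head at position 2)
Step 3: δ(even, 0) = (even, 0, R)  ⊢  000[even]□ (head at position 3)
Step 4: δ(even, □) = (qA, □, R)  ⊢  000□[qA]□ (head at position 4)
The machine is in qA, so it halts and accepts.
It halts after 4 steps.

Final answer: Yes - halts after 4 steps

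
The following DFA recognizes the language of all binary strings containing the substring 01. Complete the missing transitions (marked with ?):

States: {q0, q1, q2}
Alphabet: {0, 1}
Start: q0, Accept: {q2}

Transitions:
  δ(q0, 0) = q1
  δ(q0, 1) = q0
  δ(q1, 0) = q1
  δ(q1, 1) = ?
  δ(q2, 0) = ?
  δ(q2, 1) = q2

What each state remembers (consistent with the given transitions and accept states):
  q0: 01 not seen yet and the last symbol was not 0
  q1: 01 not seen yet and the last symbol was 0
  q2: the substring 01 has already been seen
Filling in the missing entries:
  δ(q1, 1): in q1 (01 not seen yet and the last symbol was 0), after reading 1 we have: the substring 01 has already been seen → q2
  δ(q2, 0): in q2 (the substring 01 has already been seen), after reading 0 we have: the substring 01 has already been seen → q2

Final answer: δ(q1, 1) = q2; δ(q2, 0) = q2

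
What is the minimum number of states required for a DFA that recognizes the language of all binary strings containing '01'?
Language: binary strings containing '01'
Lower bound (Myhill–Nerode): the prefixes ε, 0, 01 are pairwise distinguishable:
  ε vs 01: suffix ε distinguishes them (ε is rejected, 01 is accepted)
  0 vs 01: suffix ε distinguishes them (0 is rejected, 01 is accepted)
  ε vs 0: suffix 1 distinguishes them (ε·1 = 1 is rejected, 0·1 = 01 is accepted)
So any DFA needs at least 3 states.
Upper bound: a DFA with 3 states exists (one state per class above: 'no progress', 'last symbol 0', and 'seen 01' (accepting sink)).
Minimum states: 3

Final answer: 3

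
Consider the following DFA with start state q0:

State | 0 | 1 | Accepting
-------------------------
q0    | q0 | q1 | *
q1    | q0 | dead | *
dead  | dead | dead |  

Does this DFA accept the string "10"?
Start in q0.
Read '1': q0 → q1
Read '0': q1 → q0
Final state q0 is accepting, so the string is accepted.

Final answer: Yes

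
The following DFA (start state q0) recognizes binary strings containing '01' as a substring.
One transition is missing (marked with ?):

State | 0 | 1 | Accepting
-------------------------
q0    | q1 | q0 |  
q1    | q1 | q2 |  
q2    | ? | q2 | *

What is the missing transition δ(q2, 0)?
q2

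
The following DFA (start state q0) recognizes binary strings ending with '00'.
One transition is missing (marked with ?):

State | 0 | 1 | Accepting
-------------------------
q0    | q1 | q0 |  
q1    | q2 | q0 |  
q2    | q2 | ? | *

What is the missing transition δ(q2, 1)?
q0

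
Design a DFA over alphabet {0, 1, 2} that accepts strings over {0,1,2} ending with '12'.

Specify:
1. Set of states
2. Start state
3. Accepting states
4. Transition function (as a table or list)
One valid DFA (any DFA recognizing the same language is acceptable):
States: {q0, q1, q2}
Start: q0
Accepting: {q2}
Transitions (accepting states marked with *):
State | 0 | 1 | 2 | Accepting
-----------------------------
q0    | q0 | q1 | q0 |  
q1    | q0 | q1 | q2 |  
q2    | q0 | q1 | q0 | *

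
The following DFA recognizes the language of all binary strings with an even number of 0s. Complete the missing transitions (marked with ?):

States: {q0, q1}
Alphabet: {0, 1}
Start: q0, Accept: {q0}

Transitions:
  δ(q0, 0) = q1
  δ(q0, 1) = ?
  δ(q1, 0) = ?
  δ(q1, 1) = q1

What each state remembers (consistent with the given transitions and accept states):
  q0: an even number of 0s has been read so far
  q1: an odd number of 0s has been read so far
Filling in the missing entries:
  δ(q0, 1): in q0 (an even number of 0s has been read so far), after reading 1 we have: an even number of 0s has been read so far → q0
  δ(q1, 0): in q1 (an odd number of 0s has been read so far), after reading 0 we have: an even number of 0s has been read so far → q0

Final answer: δ(q0, 1) = q0; δ(q1, 0) = q0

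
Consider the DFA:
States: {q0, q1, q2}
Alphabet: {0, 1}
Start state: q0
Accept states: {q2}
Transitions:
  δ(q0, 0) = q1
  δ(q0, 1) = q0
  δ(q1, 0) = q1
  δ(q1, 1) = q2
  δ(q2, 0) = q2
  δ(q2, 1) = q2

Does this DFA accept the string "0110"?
Processing string "0110":
  q0 --0--> q1
  q1 --1--> q2
  q2 --1--> q2
  q2 --0--> q2
Final state: q2
Accept states: {q2}
q2 is an accept state, so the string is accepted.

Final answer: Yes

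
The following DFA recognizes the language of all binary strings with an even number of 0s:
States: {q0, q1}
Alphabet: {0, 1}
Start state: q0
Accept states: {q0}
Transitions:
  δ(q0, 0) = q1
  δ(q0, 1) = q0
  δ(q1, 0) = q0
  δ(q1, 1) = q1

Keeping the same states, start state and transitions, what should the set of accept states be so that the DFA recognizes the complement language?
The DFA is complete (every state has a transition on every symbol), so the complement
is recognized by the same DFA with accepting and non-accepting states swapped.
Original accept states: {q0}
Complement accept states = All states - Original accept states
= {q0, q1} - {q0}
= {q1}
Complement language: strings with an ODD number of 0s

Final answer: {q1}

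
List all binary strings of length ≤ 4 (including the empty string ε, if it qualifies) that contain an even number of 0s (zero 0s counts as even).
Checking every binary string of length 0 to 4:
  Length 0: accepted: ε | rejected: (none)
  Length 1: accepted: 1 | rejected: 0
  Length 2: accepted: 00, 11 | rejected: 01, 10
  Length 3: accepted: 001, 010, 100, 111 | rejected: 000, 011, 101, 110
  Length 4: accepted: 0000, 0011, 0101, 0110, 1001, 1010, 1100, 1111 | rejected: 0001, 0010, 0100, 0111, 1000, 1011, 1101, 1110
Total: 16 string(s).

Final answer: ε, 1, 00, 11, 001, 010, 100, 111, 0000, 0011, 0101, 0110, 1001, 1010, 1100, 1111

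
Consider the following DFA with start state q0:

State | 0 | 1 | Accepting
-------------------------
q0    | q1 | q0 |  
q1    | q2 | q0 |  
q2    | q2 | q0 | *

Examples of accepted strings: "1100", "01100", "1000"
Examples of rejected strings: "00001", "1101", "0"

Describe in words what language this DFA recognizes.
binary strings ending with '00'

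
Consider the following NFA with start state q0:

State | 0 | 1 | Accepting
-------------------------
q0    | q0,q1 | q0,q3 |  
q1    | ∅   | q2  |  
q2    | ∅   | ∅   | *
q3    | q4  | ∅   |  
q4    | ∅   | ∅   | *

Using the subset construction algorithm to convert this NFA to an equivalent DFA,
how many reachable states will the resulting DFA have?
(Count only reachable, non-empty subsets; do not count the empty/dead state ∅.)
Start subset: {q0}
{q0}: on 0 → {q0, q1}, on 1 → {q0, q3}
{q0, q1}: on 0 → {q0, q1}, on 1 → {q0, q2, q3}
{q0, q3}: on 0 → {q0, q1, q4}, on 1 → {q0, q3}
{q0, q2, q3}: on 0 → {q0, q1, q4}, on 1 → {q0, q3}
{q0, q1, q4}: on 0 → {q0, q1}, on 1 → {q0, q2, q3}
Reachable non-empty subsets: {q0}, {q0, q1}, {q0, q3}, {q0, q2, q3}, {q0, q1, q4} — 5 in total.

Final answer: 5 states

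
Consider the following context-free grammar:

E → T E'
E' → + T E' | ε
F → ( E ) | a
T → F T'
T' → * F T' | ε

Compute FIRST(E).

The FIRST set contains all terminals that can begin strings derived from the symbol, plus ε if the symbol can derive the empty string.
FIRST(F): F → ( E ) contributes '(' and F → a contributes 'a', so FIRST(F) = {(, a}. F is not nullable.
FIRST(T): T → F T' begins with F, and F is not nullable, so FIRST(T) = FIRST(F) = {(, a}.
FIRST(E): E → T E' begins with T, and T is not nullable, so FIRST(E) = FIRST(T) = {(, a}.

Final answer: {(, a}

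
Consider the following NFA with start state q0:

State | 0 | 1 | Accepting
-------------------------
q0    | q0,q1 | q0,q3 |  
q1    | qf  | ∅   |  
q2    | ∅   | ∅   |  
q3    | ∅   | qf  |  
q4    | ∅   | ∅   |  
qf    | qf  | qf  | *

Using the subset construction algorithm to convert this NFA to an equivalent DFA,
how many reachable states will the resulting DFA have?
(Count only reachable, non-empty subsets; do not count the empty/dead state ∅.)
Start subset: {q0}
{q0}: on 0 → {q0, q1}, on 1 → {q0, q3}
{q0, q1}: on 0 → {q0, q1, qf}, on 1 → {q0, q3}
{q0, q3}: on 0 → {q0, q1}, on 1 → {q0, q3, qf}
{q0, q1, qf}: on 0 → {q0, q1, qf}, on 1 → {q0, q3, qf}
{q0, q3, qf}: on 0 → {q0, q1, qf}, on 1 → {q0, q3, qf}
Reachable non-empty subsets: {q0}, {q0, q1}, {q0, q3}, {q0, q1, qf}, {q0, q3, qf} — 5 in total.

Final answer: 5 states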